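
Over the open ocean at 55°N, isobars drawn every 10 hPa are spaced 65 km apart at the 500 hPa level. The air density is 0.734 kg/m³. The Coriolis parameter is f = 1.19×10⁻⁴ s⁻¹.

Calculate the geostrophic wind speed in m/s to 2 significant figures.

180 m/s

Pressure gradient: |∂P/∂n| = 1000 Pa / 65000 m = 1.54×10⁻² Pa/m
Geostrophic balance (pressure-gradient force = Coriolis force):
V_g = (1/(fρ)) |∂P/∂n| = 1.54×10⁻² / (1.19×10⁻⁴ × 0.734) = 176 m/s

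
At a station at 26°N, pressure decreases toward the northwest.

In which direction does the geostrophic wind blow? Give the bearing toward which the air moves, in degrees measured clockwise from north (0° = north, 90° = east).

045°

The pressure-gradient force points toward the northwest (bearing 315°).
Geostrophic balance: in the Northern Hemisphere the Coriolis force deflects motion to the right, so the geostrophic wind blows 90° to the right of the pressure-gradient force (low pressure on the left).
Rotating 315° by 90° clockwise gives 045° — the wind blows toward the northeast.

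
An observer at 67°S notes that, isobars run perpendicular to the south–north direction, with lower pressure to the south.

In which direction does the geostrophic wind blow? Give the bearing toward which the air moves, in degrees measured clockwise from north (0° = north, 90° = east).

090°

The pressure-gradient force points toward the south (bearing 180°).
Geostrophic balance: in the Southern Hemisphere the Coriolis force deflects motion to the left, so the geostrophic wind blows 90° to the left of the pressure-gradient force (low pressure on the right).
Rotating 180° by 90° counterclockwise gives 090° — the wind blows toward the east.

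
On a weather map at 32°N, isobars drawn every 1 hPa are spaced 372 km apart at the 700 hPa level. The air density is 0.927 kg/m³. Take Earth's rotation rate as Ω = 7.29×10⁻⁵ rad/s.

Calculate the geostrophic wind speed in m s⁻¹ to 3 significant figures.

Coriolis parameter at 32°N:
f = 2Ω sin φ = 2 × 7.29×10⁻⁵ × sin 32° = 7.73×10⁻⁵ s⁻¹
Pressure gradient: |∂P/∂n| = 100 Pa / 372000 m = 2.69×10⁻⁴ Pa/m
Geostrophic balance (pressure-gradient force = Coriolis force):
V_g = (1/(fρ)) |∂P/∂n| = 2.69×10⁻⁴ / (7.73×10⁻⁵ × 0.927) = 3.75 m/s

3.75 m s⁻¹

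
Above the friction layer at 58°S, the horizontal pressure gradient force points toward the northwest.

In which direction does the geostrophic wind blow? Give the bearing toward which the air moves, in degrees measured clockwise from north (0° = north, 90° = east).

The pressure-gradient force points toward the northwest (bearing 315°).
Geostrophic balance: in the Southern Hemisphere the Coriolis force deflects motion to the left, so the geostrophic wind blows 90° to the left of the pressure-gradient force (low pressure on the right).
Rotating 315° by 90° counterclockwise gives 225° — the wind blows toward the southwest.

225°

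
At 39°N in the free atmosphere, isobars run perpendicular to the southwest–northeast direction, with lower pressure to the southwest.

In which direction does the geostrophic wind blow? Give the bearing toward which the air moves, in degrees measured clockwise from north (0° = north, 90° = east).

315°

The pressure-gradient force points toward the southwest (bearing 225°).
Geostrophic balance: in the Northern Hemisphere the Coriolis force deflects motion to the right, so the geostrophic wind blows 90° to the right of the pressure-gradient force (low pressure on the left).
Rotating 225° by 90° clockwise gives 315° — the wind blows toward the northwest.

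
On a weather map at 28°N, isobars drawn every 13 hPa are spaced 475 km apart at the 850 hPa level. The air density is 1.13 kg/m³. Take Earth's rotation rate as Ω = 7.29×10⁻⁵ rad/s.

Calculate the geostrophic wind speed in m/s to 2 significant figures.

35 m/s

Coriolis parameter at 28°N:
f = 2Ω sin φ = 2 × 7.29×10⁻⁵ × sin 28° = 6.84×10⁻⁵ s⁻¹
Pressure gradient: |∂P/∂n| = 1300 Pa / 475000 m = 2.74×10⁻³ Pa/m
Geostrophic balance (pressure-gradient force = Coriolis force):
V_g = (1/(fρ)) |∂P/∂n| = 2.74×10⁻³ / (6.84×10⁻⁵ × 1.13) = 35.4 m/s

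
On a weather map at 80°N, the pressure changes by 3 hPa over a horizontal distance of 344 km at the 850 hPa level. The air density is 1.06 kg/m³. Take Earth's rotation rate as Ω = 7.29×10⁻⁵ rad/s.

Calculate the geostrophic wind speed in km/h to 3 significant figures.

20.6 km/h

Coriolis parameter at 80°N:
f = 2Ω sin φ = 2 × 7.29×10⁻⁵ × sin 80° = 1.44×10⁻⁴ s⁻¹
Pressure gradient: |∂P/∂n| = 300 Pa / 344000 m = 8.72×10⁻⁴ Pa/m
Geostrophic balance (pressure-gradient force = Coriolis force):
V_g = (1/(fρ)) |∂P/∂n| = 8.72×10⁻⁴ / (1.44×10⁻⁴ × 1.06) = 5.73 m/s
Converting: 5.73 m/s × 3.6 = 20.6 km/h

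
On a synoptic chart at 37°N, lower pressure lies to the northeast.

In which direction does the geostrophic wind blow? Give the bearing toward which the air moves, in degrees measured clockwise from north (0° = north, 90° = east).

135°

The pressure-gradient force points toward the northeast (bearing 045°).
Geostrophic balance: in the Northern Hemisphere the Coriolis force deflects motion to the right, so the geostrophic wind blows 90° to the right of the pressure-gradient force (low pressure on the left).
Rotating 045° by 90° clockwise gives 135° — the wind blows toward the southeast.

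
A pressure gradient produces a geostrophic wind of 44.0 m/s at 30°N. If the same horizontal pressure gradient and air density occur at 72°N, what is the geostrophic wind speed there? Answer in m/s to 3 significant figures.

23.1 m/s

With the same pressure gradient and density, V_g ∝ 1/f ∝ 1/sin φ.
V₂ = V₁ · sin φ₁ / sin φ₂ = 44.0 × sin 30° / sin 72°
V₂ = 44.0 × 0.5000/0.9511 = 23.1 m/s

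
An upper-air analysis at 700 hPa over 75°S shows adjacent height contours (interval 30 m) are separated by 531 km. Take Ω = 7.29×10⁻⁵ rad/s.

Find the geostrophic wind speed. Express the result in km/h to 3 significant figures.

14.2 km/h

Coriolis parameter at 75°S:
f = 2Ω sin φ = 2 × 7.29×10⁻⁵ × sin 75° = 1.41×10⁻⁴ s⁻¹
Height gradient: |∂Z/∂n| = 30 m / 531000 m = 5.65×10⁻⁵
On a pressure surface, geostrophic balance gives V_g = (g/f)|∂Z/∂n|:
V_g = 9.81 × 5.65×10⁻⁵ / 1.41×10⁻⁴ = 3.94 m/s
Converting: 3.94 m/s × 3.6 = 14.2 km/h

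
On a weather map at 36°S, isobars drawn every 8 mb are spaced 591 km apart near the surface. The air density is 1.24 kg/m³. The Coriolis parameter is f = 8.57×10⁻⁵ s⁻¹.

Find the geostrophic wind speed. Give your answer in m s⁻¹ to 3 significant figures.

Pressure gradient: |∂P/∂n| = 800 Pa / 591000 m = 1.35×10⁻³ Pa/m
Geostrophic balance (pressure-gradient force = Coriolis force):
V_g = (1/(fρ)) |∂P/∂n| = 1.35×10⁻³ / (8.57×10⁻⁵ × 1.24) = 12.7 m/s

12.7 m s⁻¹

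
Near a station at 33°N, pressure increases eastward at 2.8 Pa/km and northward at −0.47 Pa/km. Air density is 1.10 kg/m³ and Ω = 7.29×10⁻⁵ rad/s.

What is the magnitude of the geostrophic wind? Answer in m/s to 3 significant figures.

Coriolis parameter at 33°N:
f = 2Ω sin φ = 2 × 7.29×10⁻⁵ × sin 33° = 7.94×10⁻⁵ s⁻¹
Component geostrophic relations (x east, y north):
u_g = −(1/(fρ)) ∂P/∂y,  v_g = (1/(fρ)) ∂P/∂x
u_g = −(−0.47×10⁻³)/(7.94×10⁻⁵ × 1.10) = 5.38 m/s;  v_g = (2.8×10⁻³)/(7.94×10⁻⁵ × 1.10) = 32.1 m/s
|V_g| = √(u_g² + v_g²) = 32.5 m/s

32.5 m/s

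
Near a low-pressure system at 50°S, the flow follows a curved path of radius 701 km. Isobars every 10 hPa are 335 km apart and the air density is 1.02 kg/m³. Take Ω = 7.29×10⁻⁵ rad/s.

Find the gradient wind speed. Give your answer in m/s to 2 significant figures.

21 m/s

Coriolis parameter at 50°S:
f = 2Ω sin φ = 2 × 7.29×10⁻⁵ × sin 50° = 1.12×10⁻⁴ s⁻¹
Pressure gradient: |∂P/∂n| = 1000 Pa / 335000 m = 2.99×10⁻³ Pa/m
Geostrophic speed: V_g = |∂P/∂n|/(fρ) = 2.99×10⁻³/(1.12×10⁻⁴ × 1.02) = 26.2 m/s
Around a low, centrifugal force acts outward with Coriolis, so pressure-gradient force balances both:
(1/ρ)|∂P/∂n| = fV + V²/R  →  V² + fR·V − fR·V_g = 0
With fR = 1.12×10⁻⁴ × 701×10³ m = 78.3 m/s:
V = [−fR + √((fR)² + 4 fR V_g)]/2 = [−78.3 + √(78.3² + 4×78.3×26.2)]/2 = 20.7 m/s
Subgeostrophic (V < V_g = 26.2 m/s), as expected around a low.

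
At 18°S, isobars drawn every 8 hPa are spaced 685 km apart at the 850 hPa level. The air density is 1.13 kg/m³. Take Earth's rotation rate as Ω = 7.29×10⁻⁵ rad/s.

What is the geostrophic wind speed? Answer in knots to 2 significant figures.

45 knots

Coriolis parameter at 18°S:
f = 2Ω sin φ = 2 × 7.29×10⁻⁵ × sin 18° = 4.51×10⁻⁵ s⁻¹
Pressure gradient: |∂P/∂n| = 800 Pa / 685000 m = 1.17×10⁻³ Pa/m
Geostrophic balance (pressure-gradient force = Coriolis force):
V_g = (1/(fρ)) |∂P/∂n| = 1.17×10⁻³ / (4.51×10⁻⁵ × 1.13) = 22.9 m/s
Converting: 22.9 m/s × 1.944 = 45 knots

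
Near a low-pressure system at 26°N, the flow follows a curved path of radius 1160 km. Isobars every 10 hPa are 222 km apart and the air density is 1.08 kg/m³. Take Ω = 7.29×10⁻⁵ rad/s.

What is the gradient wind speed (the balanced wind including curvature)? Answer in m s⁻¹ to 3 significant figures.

41.7 m s⁻¹

Coriolis parameter at 26°N:
f = 2Ω sin φ = 2 × 7.29×10⁻⁵ × sin 26° = 6.39×10⁻⁵ s⁻¹
Pressure gradient: |∂P/∂n| = 1000 Pa / 222000 m = 4.50×10⁻³ Pa/m
Geostrophic speed: V_g = |∂P/∂n|/(fρ) = 4.50×10⁻³/(6.39×10⁻⁵ × 1.08) = 65.3 m/s
Around a low, centrifugal force acts outward with Coriolis, so pressure-gradient force balances both:
(1/ρ)|∂P/∂n| = fV + V²/R  →  V² + fR·V − fR·V_g = 0
With fR = 6.39×10⁻⁵ × 1160×10³ m = 74.1 m/s:
V = [−fR + √((fR)² + 4 fR V_g)]/2 = [−74.1 + √(74.1² + 4×74.1×65.3)]/2 = 41.7 m/s
Subgeostrophic (V < V_g = 65.3 m/s), as expected around a low.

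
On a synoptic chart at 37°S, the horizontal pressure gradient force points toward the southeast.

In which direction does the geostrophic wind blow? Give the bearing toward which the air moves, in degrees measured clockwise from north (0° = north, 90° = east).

045°

The pressure-gradient force points toward the southeast (bearing 135°).
Geostrophic balance: in the Southern Hemisphere the Coriolis force deflects motion to the left, so the geostrophic wind blows 90° to the left of the pressure-gradient force (low pressure on the right).
Rotating 135° by 90° counterclockwise gives 045° — the wind blows toward the northeast.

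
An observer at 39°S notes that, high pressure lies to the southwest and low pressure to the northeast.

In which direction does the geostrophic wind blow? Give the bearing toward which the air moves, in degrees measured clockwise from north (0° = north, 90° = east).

The pressure-gradient force points toward the northeast (bearing 045°).
Geostrophic balance: in the Southern Hemisphere the Coriolis force deflects motion to the left, so the geostrophic wind blows 90° to the left of the pressure-gradient force (low pressure on the right).
Rotating 045° by 90° counterclockwise gives 315° — the wind blows toward the northwest.

315°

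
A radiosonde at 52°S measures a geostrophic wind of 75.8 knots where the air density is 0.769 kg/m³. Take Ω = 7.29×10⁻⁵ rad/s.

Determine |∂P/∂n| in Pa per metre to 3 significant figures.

Coriolis parameter at 52°S:
f = 2Ω sin φ = 2 × 7.29×10⁻⁵ × sin 52° = 1.15×10⁻⁴ s⁻¹
Wind speed in SI: 75.8 knots = 39.0 m/s
Geostrophic balance rearranged: |∂P/∂n| = f ρ V_g
|∂P/∂n| = 1.15×10⁻⁴ × 0.769 × 39.0 = 3.45×10⁻³ Pa/m

3.45×10⁻³ Pa/m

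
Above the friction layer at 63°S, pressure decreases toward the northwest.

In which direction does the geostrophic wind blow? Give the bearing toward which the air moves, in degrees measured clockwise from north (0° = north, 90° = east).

225°

The pressure-gradient force points toward the northwest (bearing 315°).
Geostrophic balance: in the Southern Hemisphere the Coriolis force deflects motion to the left, so the geostrophic wind blows 90° to the left of the pressure-gradient force (low pressure on the right).
Rotating 315° by 90° counterclockwise gives 225° — the wind blows toward the southwest.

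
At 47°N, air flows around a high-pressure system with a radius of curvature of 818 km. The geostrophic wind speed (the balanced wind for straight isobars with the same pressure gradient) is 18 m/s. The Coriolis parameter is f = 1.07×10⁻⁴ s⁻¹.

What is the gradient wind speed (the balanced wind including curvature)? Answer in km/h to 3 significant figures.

91.2 km/h

Around a high, pressure-gradient force acts outward with centrifugal, so Coriolis balances both:
fV = (1/ρ)|∂P/∂n| + V²/R  →  V² − fR·V + fR·V_g = 0
With fR = 1.07×10⁻⁴ × 818×10³ m = 87.5 m/s:
V = [fR − √((fR)² − 4 fR V_g)]/2 = [87.5 − √(87.5² − 4×87.5×18)]/2 = 25.3 m/s
Supergeostrophic (V > V_g = 18 m/s), as expected around a high.
Converting: 25.3 m/s × 3.6 = 91.2 km/h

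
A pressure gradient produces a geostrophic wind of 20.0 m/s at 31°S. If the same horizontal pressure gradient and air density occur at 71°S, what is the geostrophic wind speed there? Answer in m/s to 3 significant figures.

With the same pressure gradient and density, V_g ∝ 1/f ∝ 1/sin φ.
V₂ = V₁ · sin φ₁ / sin φ₂ = 20.0 × sin 31° / sin 71°
V₂ = 20.0 × 0.5150/0.9455 = 10.9 m/s

10.9 m/s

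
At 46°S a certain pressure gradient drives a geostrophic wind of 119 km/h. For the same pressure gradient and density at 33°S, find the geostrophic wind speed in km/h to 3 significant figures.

With the same pressure gradient and density, V_g ∝ 1/f ∝ 1/sin φ.
V₂ = V₁ · sin φ₁ / sin φ₂ = 119 × sin 46° / sin 33°
V₂ = 119 × 0.7193/0.5446 = 157 km/h

157 km/h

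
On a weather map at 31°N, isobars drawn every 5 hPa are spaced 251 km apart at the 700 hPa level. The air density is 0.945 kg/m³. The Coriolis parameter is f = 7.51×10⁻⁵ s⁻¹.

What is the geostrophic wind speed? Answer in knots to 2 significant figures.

Pressure gradient: |∂P/∂n| = 500 Pa / 251000 m = 1.99×10⁻³ Pa/m
Geostrophic balance (pressure-gradient force = Coriolis force):
V_g = (1/(fρ)) |∂P/∂n| = 1.99×10⁻³ / (7.51×10⁻⁵ × 0.945) = 28.1 m/s
Converting: 28.1 m/s × 1.944 = 55 knots

55 knots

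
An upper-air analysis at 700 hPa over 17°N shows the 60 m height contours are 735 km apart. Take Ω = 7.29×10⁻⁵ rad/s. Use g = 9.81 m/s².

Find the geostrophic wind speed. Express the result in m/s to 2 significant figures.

Coriolis parameter at 17°N:
f = 2Ω sin φ = 2 × 7.29×10⁻⁵ × sin 17° = 4.26×10⁻⁵ s⁻¹
Height gradient: |∂Z/∂n| = 60 m / 735000 m = 8.16×10⁻⁵
On a pressure surface, geostrophic balance gives V_g = (g/f)|∂Z/∂n|:
V_g = 9.81 × 8.16×10⁻⁵ / 4.26×10⁻⁵ = 18.8 m/s

19 m/s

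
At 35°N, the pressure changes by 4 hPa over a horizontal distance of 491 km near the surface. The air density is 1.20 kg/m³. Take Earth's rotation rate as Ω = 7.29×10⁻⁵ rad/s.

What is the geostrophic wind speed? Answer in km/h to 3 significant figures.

Coriolis parameter at 35°N:
f = 2Ω sin φ = 2 × 7.29×10⁻⁵ × sin 35° = 8.36×10⁻⁵ s⁻¹
Pressure gradient: |∂P/∂n| = 400 Pa / 491000 m = 8.15×10⁻⁴ Pa/m
Geostrophic balance (pressure-gradient force = Coriolis force):
V_g = (1/(fρ)) |∂P/∂n| = 8.15×10⁻⁴ / (8.36×10⁻⁵ × 1.20) = 8.12 m/s
Converting: 8.12 m/s × 3.6 = 29.2 km/h

29.2 km/h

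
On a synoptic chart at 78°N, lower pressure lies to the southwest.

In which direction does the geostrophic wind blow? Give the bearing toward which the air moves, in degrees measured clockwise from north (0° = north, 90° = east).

The pressure-gradient force points toward the southwest (bearing 225°).
Geostrophic balance: in the Northern Hemisphere the Coriolis force deflects motion to the right, so the geostrophic wind blows 90° to the right of the pressure-gradient force (low pressure on the left).
Rotating 225° by 90° clockwise gives 315° — the wind blows toward the northwest.

315°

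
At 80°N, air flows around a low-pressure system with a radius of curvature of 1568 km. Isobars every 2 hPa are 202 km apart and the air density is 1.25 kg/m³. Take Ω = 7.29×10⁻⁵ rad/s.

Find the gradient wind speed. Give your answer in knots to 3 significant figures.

10.5 knots

Coriolis parameter at 80°N:
f = 2Ω sin φ = 2 × 7.29×10⁻⁵ × sin 80° = 1.44×10⁻⁴ s⁻¹
Pressure gradient: |∂P/∂n| = 200 Pa / 202000 m = 9.90×10⁻⁴ Pa/m
Geostrophic speed: V_g = |∂P/∂n|/(fρ) = 9.90×10⁻⁴/(1.44×10⁻⁴ × 1.25) = 5.52 m/s
Around a low, centrifugal force acts outward with Coriolis, so pressure-gradient force balances both:
(1/ρ)|∂P/∂n| = fV + V²/R  →  V² + fR·V − fR·V_g = 0
With fR = 1.44×10⁻⁴ × 1568×10³ m = 225 m/s:
V = [−fR + √((fR)² + 4 fR V_g)]/2 = [−225 + √(225² + 4×225×5.52)]/2 = 5.39 m/s
Subgeostrophic (V < V_g = 5.52 m/s), as expected around a low.
Converting: 5.39 m/s × 1.944 = 10.5 knots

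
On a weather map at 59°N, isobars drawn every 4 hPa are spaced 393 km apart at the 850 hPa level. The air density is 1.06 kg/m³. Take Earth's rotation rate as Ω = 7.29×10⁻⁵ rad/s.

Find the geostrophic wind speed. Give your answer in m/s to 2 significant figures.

Coriolis parameter at 59°N:
f = 2Ω sin φ = 2 × 7.29×10⁻⁵ × sin 59° = 1.25×10⁻⁴ s⁻¹
Pressure gradient: |∂P/∂n| = 400 Pa / 393000 m = 1.02×10⁻³ Pa/m
Geostrophic balance (pressure-gradient force = Coriolis force):
V_g = (1/(fρ)) |∂P/∂n| = 1.02×10⁻³ / (1.25×10⁻⁴ × 1.06) = 7.68 m/s

7.7 m/s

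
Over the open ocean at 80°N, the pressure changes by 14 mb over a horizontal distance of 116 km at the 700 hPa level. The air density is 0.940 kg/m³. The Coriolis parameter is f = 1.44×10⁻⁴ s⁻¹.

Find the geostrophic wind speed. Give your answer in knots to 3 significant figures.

Pressure gradient: |∂P/∂n| = 1400 Pa / 116000 m = 1.21×10⁻² Pa/m
Geostrophic balance (pressure-gradient force = Coriolis force):
V_g = (1/(fρ)) |∂P/∂n| = 1.21×10⁻² / (1.44×10⁻⁴ × 0.940) = 89.2 m/s
Converting: 89.2 m/s × 1.944 = 173 knots

173 knots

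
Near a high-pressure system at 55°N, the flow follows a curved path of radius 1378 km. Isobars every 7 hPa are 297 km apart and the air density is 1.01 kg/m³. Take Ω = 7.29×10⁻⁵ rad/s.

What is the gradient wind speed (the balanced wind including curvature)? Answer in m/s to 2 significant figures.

Coriolis parameter at 55°N:
f = 2Ω sin φ = 2 × 7.29×10⁻⁵ × sin 55° = 1.19×10⁻⁴ s⁻¹
Pressure gradient: |∂P/∂n| = 700 Pa / 297000 m = 2.36×10⁻³ Pa/m
Geostrophic speed: V_g = |∂P/∂n|/(fρ) = 2.36×10⁻³/(1.19×10⁻⁴ × 1.01) = 19.5 m/s
Around a high, pressure-gradient force acts outward with centrifugal, so Coriolis balances both:
fV = (1/ρ)|∂P/∂n| + V²/R  →  V² − fR·V + fR·V_g = 0
With fR = 1.19×10⁻⁴ × 1378×10³ m = 165 m/s:
V = [fR − √((fR)² − 4 fR V_g)]/2 = [165 − √(165² − 4×165×19.5)]/2 = 22.7 m/s
Supergeostrophic (V > V_g = 19.5 m/s), as expected around a high.

23 m/s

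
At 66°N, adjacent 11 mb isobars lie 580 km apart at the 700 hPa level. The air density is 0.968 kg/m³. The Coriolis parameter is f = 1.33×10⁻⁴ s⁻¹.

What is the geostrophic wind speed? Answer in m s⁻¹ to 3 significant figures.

14.7 m s⁻¹

Pressure gradient: |∂P/∂n| = 1100 Pa / 580000 m = 1.90×10⁻³ Pa/m
Geostrophic balance (pressure-gradient force = Coriolis force):
V_g = (1/(fρ)) |∂P/∂n| = 1.90×10⁻³ / (1.33×10⁻⁴ × 0.968) = 14.7 m/s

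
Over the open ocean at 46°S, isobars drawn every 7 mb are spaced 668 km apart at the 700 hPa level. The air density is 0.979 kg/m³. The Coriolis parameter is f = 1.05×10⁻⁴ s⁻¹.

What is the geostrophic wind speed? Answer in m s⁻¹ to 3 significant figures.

10.2 m s⁻¹

Pressure gradient: |∂P/∂n| = 700 Pa / 668000 m = 1.05×10⁻³ Pa/m
Geostrophic balance (pressure-gradient force = Coriolis force):
V_g = (1/(fρ)) |∂P/∂n| = 1.05×10⁻³ / (1.05×10⁻⁴ × 0.979) = 10.2 m/s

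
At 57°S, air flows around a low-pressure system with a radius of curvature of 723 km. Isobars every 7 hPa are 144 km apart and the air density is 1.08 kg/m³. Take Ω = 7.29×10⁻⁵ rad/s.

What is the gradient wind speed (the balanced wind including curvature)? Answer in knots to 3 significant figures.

Coriolis parameter at 57°S:
f = 2Ω sin φ = 2 × 7.29×10⁻⁵ × sin 57° = 1.22×10⁻⁴ s⁻¹
Pressure gradient: |∂P/∂n| = 700 Pa / 144000 m = 4.86×10⁻³ Pa/m
Geostrophic speed: V_g = |∂P/∂n|/(fρ) = 4.86×10⁻³/(1.22×10⁻⁴ × 1.08) = 36.8 m/s
Around a low, centrifugal force acts outward with Coriolis, so pressure-gradient force balances both:
(1/ρ)|∂P/∂n| = fV + V²/R  →  V² + fR·V − fR·V_g = 0
With fR = 1.22×10⁻⁴ × 723×10³ m = 88.4 m/s:
V = [−fR + √((fR)² + 4 fR V_g)]/2 = [−88.4 + √(88.4² + 4×88.4×36.8)]/2 = 28 m/s
Subgeostrophic (V < V_g = 36.8 m/s), as expected around a low.
Converting: 28 m/s × 1.944 = 54.4 knots

54.4 knots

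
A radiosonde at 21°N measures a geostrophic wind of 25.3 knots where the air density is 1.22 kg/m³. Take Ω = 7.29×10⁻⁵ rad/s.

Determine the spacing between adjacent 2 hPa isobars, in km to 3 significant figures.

241 km

Coriolis parameter at 21°N:
f = 2Ω sin φ = 2 × 7.29×10⁻⁵ × sin 21° = 5.23×10⁻⁵ s⁻¹
Wind speed in SI: 25.3 knots = 13.0 m/s
Geostrophic balance rearranged: |∂P/∂n| = f ρ V_g
|∂P/∂n| = 5.23×10⁻⁵ × 1.22 × 13.0 = 8.30×10⁻⁴ Pa/m
Isobar spacing: Δn = ΔP/|∂P/∂n| = 200 Pa / 8.30×10⁻⁴ Pa/m = 241060 m ≈ 241 km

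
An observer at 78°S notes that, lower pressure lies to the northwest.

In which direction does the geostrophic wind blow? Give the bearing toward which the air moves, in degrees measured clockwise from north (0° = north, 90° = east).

225°

The pressure-gradient force points toward the northwest (bearing 315°).
Geostrophic balance: in the Southern Hemisphere the Coriolis force deflects motion to the left, so the geostrophic wind blows 90° to the left of the pressure-gradient force (low pressure on the right).
Rotating 315° by 90° counterclockwise gives 225° — the wind blows toward the southwest.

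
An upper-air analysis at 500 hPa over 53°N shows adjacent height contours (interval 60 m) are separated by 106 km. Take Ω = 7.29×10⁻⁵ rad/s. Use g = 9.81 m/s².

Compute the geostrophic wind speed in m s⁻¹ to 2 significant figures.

48 m s⁻¹

Coriolis parameter at 53°N:
f = 2Ω sin φ = 2 × 7.29×10⁻⁵ × sin 53° = 1.16×10⁻⁴ s⁻¹
Height gradient: |∂Z/∂n| = 60 m / 106000 m = 5.66×10⁻⁴
On a pressure surface, geostrophic balance gives V_g = (g/f)|∂Z/∂n|:
V_g = 9.81 × 5.66×10⁻⁴ / 1.16×10⁻⁴ = 47.7 m/s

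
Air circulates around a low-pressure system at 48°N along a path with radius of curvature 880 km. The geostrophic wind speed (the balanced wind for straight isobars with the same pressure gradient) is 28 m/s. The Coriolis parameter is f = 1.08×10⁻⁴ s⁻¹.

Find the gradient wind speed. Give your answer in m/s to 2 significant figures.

Around a low, centrifugal force acts outward with Coriolis, so pressure-gradient force balances both:
(1/ρ)|∂P/∂n| = fV + V²/R  →  V² + fR·V − fR·V_g = 0
With fR = 1.08×10⁻⁴ × 880×10³ m = 95.0 m/s:
V = [−fR + √((fR)² + 4 fR V_g)]/2 = [−95.0 + √(95.0² + 4×95.0×28)]/2 = 22.6 m/s
Subgeostrophic (V < V_g = 28 m/s), as expected around a low.

23 m/s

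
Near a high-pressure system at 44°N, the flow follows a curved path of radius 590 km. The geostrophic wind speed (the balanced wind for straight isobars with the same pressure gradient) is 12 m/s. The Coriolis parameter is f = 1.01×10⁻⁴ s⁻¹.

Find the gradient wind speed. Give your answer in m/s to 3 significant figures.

Around a high, pressure-gradient force acts outward with centrifugal, so Coriolis balances both:
fV = (1/ρ)|∂P/∂n| + V²/R  →  V² − fR·V + fR·V_g = 0
With fR = 1.01×10⁻⁴ × 590×10³ m = 59.6 m/s:
V = [fR − √((fR)² − 4 fR V_g)]/2 = [59.6 − √(59.6² − 4×59.6×12)]/2 = 16.7 m/s
Supergeostrophic (V > V_g = 12 m/s), as expected around a high.

16.7 m/s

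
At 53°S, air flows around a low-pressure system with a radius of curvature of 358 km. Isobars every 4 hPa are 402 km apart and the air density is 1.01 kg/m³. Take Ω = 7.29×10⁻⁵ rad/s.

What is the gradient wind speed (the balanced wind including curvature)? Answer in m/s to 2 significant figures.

7.2 m/s

Coriolis parameter at 53°S:
f = 2Ω sin φ = 2 × 7.29×10⁻⁵ × sin 53° = 1.16×10⁻⁴ s⁻¹
Pressure gradient: |∂P/∂n| = 400 Pa / 402000 m = 9.95×10⁻⁴ Pa/m
Geostrophic speed: V_g = |∂P/∂n|/(fρ) = 9.95×10⁻⁴/(1.16×10⁻⁴ × 1.01) = 8.46 m/s
Around a low, centrifugal force acts outward with Coriolis, so pressure-gradient force balances both:
(1/ρ)|∂P/∂n| = fV + V²/R  →  V² + fR·V − fR·V_g = 0
With fR = 1.16×10⁻⁴ × 358×10³ m = 41.7 m/s:
V = [−fR + √((fR)² + 4 fR V_g)]/2 = [−41.7 + √(41.7² + 4×41.7×8.46)]/2 = 7.21 m/s
Subgeostrophic (V < V_g = 8.46 m/s), as expected around a low.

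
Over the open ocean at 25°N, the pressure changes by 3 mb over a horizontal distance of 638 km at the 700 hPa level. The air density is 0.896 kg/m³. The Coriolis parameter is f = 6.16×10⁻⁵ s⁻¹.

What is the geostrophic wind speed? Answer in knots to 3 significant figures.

16.6 knots

Pressure gradient: |∂P/∂n| = 300 Pa / 638000 m = 4.70×10⁻⁴ Pa/m
Geostrophic balance (pressure-gradient force = Coriolis force):
V_g = (1/(fρ)) |∂P/∂n| = 4.70×10⁻⁴ / (6.16×10⁻⁵ × 0.896) = 8.52 m/s
Converting: 8.52 m/s × 1.944 = 16.6 knots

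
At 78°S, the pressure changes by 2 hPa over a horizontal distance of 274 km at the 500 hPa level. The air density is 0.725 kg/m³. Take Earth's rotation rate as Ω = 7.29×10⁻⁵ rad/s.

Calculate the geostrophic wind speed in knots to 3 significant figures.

Coriolis parameter at 78°S:
f = 2Ω sin φ = 2 × 7.29×10⁻⁵ × sin 78° = 1.43×10⁻⁴ s⁻¹
Pressure gradient: |∂P/∂n| = 200 Pa / 274000 m = 7.30×10⁻⁴ Pa/m
Geostrophic balance (pressure-gradient force = Coriolis force):
V_g = (1/(fρ)) |∂P/∂n| = 7.30×10⁻⁴ / (1.43×10⁻⁴ × 0.725) = 7.06 m/s
Converting: 7.06 m/s × 1.944 = 13.7 knots

13.7 knots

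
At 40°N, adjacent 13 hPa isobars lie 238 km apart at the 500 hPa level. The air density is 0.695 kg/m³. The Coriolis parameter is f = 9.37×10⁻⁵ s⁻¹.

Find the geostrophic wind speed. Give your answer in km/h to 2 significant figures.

Pressure gradient: |∂P/∂n| = 1300 Pa / 238000 m = 5.46×10⁻³ Pa/m
Geostrophic balance (pressure-gradient force = Coriolis force):
V_g = (1/(fρ)) |∂P/∂n| = 5.46×10⁻³ / (9.37×10⁻⁵ × 0.695) = 83.9 m/s
Converting: 83.9 m/s × 3.6 = 300 km/h

300 km/h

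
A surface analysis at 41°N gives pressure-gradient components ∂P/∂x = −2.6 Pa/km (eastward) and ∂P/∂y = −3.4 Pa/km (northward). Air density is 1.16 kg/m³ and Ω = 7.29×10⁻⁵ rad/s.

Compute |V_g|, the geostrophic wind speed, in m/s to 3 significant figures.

38.6 m/s

Coriolis parameter at 41°N:
f = 2Ω sin φ = 2 × 7.29×10⁻⁵ × sin 41° = 9.57×10⁻⁵ s⁻¹
Component geostrophic relations (x east, y north):
u_g = −(1/(fρ)) ∂P/∂y,  v_g = (1/(fρ)) ∂P/∂x
u_g = −(−3.4×10⁻³)/(9.57×10⁻⁵ × 1.16) = 30.6 m/s;  v_g = (−2.6×10⁻³)/(9.57×10⁻⁵ × 1.16) = −23.4 m/s
|V_g| = √(u_g² + v_g²) = 38.6 m/s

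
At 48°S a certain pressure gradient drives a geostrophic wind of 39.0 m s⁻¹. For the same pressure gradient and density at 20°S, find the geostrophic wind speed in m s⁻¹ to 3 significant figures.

With the same pressure gradient and density, V_g ∝ 1/f ∝ 1/sin φ.
V₂ = V₁ · sin φ₁ / sin φ₂ = 39.0 × sin 48° / sin 20°
V₂ = 39.0 × 0.7431/0.3420 = 84.7 m s⁻¹

84.7 m s⁻¹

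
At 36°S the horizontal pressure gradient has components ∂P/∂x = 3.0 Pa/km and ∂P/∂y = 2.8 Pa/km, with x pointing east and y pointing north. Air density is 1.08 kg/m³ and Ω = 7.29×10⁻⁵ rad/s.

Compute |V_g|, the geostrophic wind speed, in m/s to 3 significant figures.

44.3 m/s

Coriolis parameter at 36°S:
f = 2Ω sin φ = 2 × 7.29×10⁻⁵ × sin 36° = 8.57×10⁻⁵ s⁻¹
In the Southern Hemisphere f is negative: f = −8.57×10⁻⁵ s⁻¹.
Component geostrophic relations (x east, y north):
u_g = −(1/(fρ)) ∂P/∂y,  v_g = (1/(fρ)) ∂P/∂x
u_g = −(2.8×10⁻³)/(−8.57×10⁻⁵ × 1.08) = 30.3 m/s;  v_g = (3.0×10⁻³)/(−8.57×10⁻⁵ × 1.08) = −32.4 m/s
|V_g| = √(u_g² + v_g²) = 44.3 m/s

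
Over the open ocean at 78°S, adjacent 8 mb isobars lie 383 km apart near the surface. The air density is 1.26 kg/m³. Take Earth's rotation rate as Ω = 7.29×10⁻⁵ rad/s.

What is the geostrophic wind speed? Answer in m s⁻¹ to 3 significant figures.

Coriolis parameter at 78°S:
f = 2Ω sin φ = 2 × 7.29×10⁻⁵ × sin 78° = 1.43×10⁻⁴ s⁻¹
Pressure gradient: |∂P/∂n| = 800 Pa / 383000 m = 2.09×10⁻³ Pa/m
Geostrophic balance (pressure-gradient force = Coriolis force):
V_g = (1/(fρ)) |∂P/∂n| = 2.09×10⁻³ / (1.43×10⁻⁴ × 1.26) = 11.6 m/s

11.6 m s⁻¹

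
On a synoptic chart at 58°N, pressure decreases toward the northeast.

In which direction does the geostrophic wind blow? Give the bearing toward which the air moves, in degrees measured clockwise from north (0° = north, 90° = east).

135°

The pressure-gradient force points toward the northeast (bearing 045°).
Geostrophic balance: in the Northern Hemisphere the Coriolis force deflects motion to the right, so the geostrophic wind blows 90° to the right of the pressure-gradient force (low pressure on the left).
Rotating 045° by 90° clockwise gives 135° — the wind blows toward the southeast.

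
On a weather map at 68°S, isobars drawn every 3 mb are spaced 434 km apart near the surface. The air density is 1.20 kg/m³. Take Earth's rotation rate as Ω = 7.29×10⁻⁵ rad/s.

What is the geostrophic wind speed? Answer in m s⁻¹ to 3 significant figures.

Coriolis parameter at 68°S:
f = 2Ω sin φ = 2 × 7.29×10⁻⁵ × sin 68° = 1.35×10⁻⁴ s⁻¹
Pressure gradient: |∂P/∂n| = 300 Pa / 434000 m = 6.91×10⁻⁴ Pa/m
Geostrophic balance (pressure-gradient force = Coriolis force):
V_g = (1/(fρ)) |∂P/∂n| = 6.91×10⁻⁴ / (1.35×10⁻⁴ × 1.20) = 4.26 m/s

4.26 m s⁻¹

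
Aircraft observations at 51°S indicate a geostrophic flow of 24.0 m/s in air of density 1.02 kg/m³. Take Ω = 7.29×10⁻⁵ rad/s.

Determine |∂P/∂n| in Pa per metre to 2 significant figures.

2.8×10⁻³ Pa/m

Coriolis parameter at 51°S:
f = 2Ω sin φ = 2 × 7.29×10⁻⁵ × sin 51° = 1.13×10⁻⁴ s⁻¹
Geostrophic balance rearranged: |∂P/∂n| = f ρ V_g
|∂P/∂n| = 1.13×10⁻⁴ × 1.02 × 24.0 = 2.77×10⁻³ Pa/m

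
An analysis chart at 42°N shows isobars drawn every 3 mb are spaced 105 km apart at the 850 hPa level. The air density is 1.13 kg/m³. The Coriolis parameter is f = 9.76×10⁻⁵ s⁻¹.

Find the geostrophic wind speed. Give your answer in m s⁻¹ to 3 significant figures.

Pressure gradient: |∂P/∂n| = 300 Pa / 105000 m = 2.86×10⁻³ Pa/m
Geostrophic balance (pressure-gradient force = Coriolis force):
V_g = (1/(fρ)) |∂P/∂n| = 2.86×10⁻³ / (9.76×10⁻⁵ × 1.13) = 25.9 m/s

25.9 m s⁻¹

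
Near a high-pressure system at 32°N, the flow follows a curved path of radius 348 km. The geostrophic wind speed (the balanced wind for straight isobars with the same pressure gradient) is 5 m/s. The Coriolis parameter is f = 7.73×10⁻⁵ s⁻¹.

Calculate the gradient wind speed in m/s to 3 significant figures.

Around a high, pressure-gradient force acts outward with centrifugal, so Coriolis balances both:
fV = (1/ρ)|∂P/∂n| + V²/R  →  V² − fR·V + fR·V_g = 0
With fR = 7.73×10⁻⁵ × 348×10³ m = 26.9 m/s:
V = [fR − √((fR)² − 4 fR V_g)]/2 = [26.9 − √(26.9² − 4×26.9×5)]/2 = 6.64 m/s
Supergeostrophic (V > V_g = 5 m/s), as expected around a high.

6.64 m/s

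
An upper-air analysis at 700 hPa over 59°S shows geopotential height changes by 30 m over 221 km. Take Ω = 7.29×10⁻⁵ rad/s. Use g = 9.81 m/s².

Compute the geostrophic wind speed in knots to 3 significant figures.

Coriolis parameter at 59°S:
f = 2Ω sin φ = 2 × 7.29×10⁻⁵ × sin 59° = 1.25×10⁻⁴ s⁻¹
Height gradient: |∂Z/∂n| = 30 m / 221000 m = 1.36×10⁻⁴
On a pressure surface, geostrophic balance gives V_g = (g/f)|∂Z/∂n|:
V_g = 9.81 × 1.36×10⁻⁴ / 1.25×10⁻⁴ = 10.7 m/s
Converting: 10.7 m/s × 1.944 = 20.7 knots

20.7 knots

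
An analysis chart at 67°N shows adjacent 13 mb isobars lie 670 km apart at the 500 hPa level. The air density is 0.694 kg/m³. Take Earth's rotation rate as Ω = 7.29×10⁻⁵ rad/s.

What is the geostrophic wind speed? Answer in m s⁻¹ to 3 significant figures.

20.8 m s⁻¹

Coriolis parameter at 67°N:
f = 2Ω sin φ = 2 × 7.29×10⁻⁵ × sin 67° = 1.34×10⁻⁴ s⁻¹
Pressure gradient: |∂P/∂n| = 1300 Pa / 670000 m = 1.94×10⁻³ Pa/m
Geostrophic balance (pressure-gradient force = Coriolis force):
V_g = (1/(fρ)) |∂P/∂n| = 1.94×10⁻³ / (1.34×10⁻⁴ × 0.694) = 20.8 m/s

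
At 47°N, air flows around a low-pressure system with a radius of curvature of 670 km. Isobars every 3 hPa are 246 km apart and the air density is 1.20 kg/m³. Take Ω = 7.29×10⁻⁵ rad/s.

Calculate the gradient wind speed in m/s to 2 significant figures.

Coriolis parameter at 47°N:
f = 2Ω sin φ = 2 × 7.29×10⁻⁵ × sin 47° = 1.07×10⁻⁴ s⁻¹
Pressure gradient: |∂P/∂n| = 300 Pa / 246000 m = 1.22×10⁻³ Pa/m
Geostrophic speed: V_g = |∂P/∂n|/(fρ) = 1.22×10⁻³/(1.07×10⁻⁴ × 1.20) = 9.53 m/s
Around a low, centrifugal force acts outward with Coriolis, so pressure-gradient force balances both:
(1/ρ)|∂P/∂n| = fV + V²/R  →  V² + fR·V − fR·V_g = 0
With fR = 1.07×10⁻⁴ × 670×10³ m = 71.4 m/s:
V = [−fR + √((fR)² + 4 fR V_g)]/2 = [−71.4 + √(71.4² + 4×71.4×9.53)]/2 = 8.52 m/s
Subgeostrophic (V < V_g = 9.53 m/s), as expected around a low.

8.5 m/s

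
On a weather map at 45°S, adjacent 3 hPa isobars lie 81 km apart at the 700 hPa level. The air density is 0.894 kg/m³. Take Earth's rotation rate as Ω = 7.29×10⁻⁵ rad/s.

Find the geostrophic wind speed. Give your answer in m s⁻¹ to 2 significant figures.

40 m s⁻¹

Coriolis parameter at 45°S:
f = 2Ω sin φ = 2 × 7.29×10⁻⁵ × sin 45° = 1.03×10⁻⁴ s⁻¹
Pressure gradient: |∂P/∂n| = 300 Pa / 81000 m = 3.70×10⁻³ Pa/m
Geostrophic balance (pressure-gradient force = Coriolis force):
V_g = (1/(fρ)) |∂P/∂n| = 3.70×10⁻³ / (1.03×10⁻⁴ × 0.894) = 40.2 m/s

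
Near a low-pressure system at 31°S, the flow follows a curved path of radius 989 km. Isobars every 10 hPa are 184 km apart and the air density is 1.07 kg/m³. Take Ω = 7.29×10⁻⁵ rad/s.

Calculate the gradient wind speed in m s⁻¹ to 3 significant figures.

Coriolis parameter at 31°S:
f = 2Ω sin φ = 2 × 7.29×10⁻⁵ × sin 31° = 7.51×10⁻⁵ s⁻¹
Pressure gradient: |∂P/∂n| = 1000 Pa / 184000 m = 5.43×10⁻³ Pa/m
Geostrophic speed: V_g = |∂P/∂n|/(fρ) = 5.43×10⁻³/(7.51×10⁻⁵ × 1.07) = 67.6 m/s
Around a low, centrifugal force acts outward with Coriolis, so pressure-gradient force balances both:
(1/ρ)|∂P/∂n| = fV + V²/R  →  V² + fR·V − fR·V_g = 0
With fR = 7.51×10⁻⁵ × 989×10³ m = 74.3 m/s:
V = [−fR + √((fR)² + 4 fR V_g)]/2 = [−74.3 + √(74.3² + 4×74.3×67.6)]/2 = 42.9 m/s
Subgeostrophic (V < V_g = 67.6 m/s), as expected around a low.

42.9 m s⁻¹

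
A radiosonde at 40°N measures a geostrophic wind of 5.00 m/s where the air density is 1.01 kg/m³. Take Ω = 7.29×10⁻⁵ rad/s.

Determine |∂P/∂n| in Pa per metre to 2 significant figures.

Coriolis parameter at 40°N:
f = 2Ω sin φ = 2 × 7.29×10⁻⁵ × sin 40° = 9.37×10⁻⁵ s⁻¹
Geostrophic balance rearranged: |∂P/∂n| = f ρ V_g
|∂P/∂n| = 9.37×10⁻⁵ × 1.01 × 5.00 = 4.73×10⁻⁴ Pa/m

4.7×10⁻⁴ Pa/m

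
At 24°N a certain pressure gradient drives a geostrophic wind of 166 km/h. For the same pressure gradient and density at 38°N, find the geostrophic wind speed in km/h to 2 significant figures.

With the same pressure gradient and density, V_g ∝ 1/f ∝ 1/sin φ.
V₂ = V₁ · sin φ₁ / sin φ₂ = 166 × sin 24° / sin 38°
V₂ = 166 × 0.4067/0.6157 = 110 km/h

110 km/h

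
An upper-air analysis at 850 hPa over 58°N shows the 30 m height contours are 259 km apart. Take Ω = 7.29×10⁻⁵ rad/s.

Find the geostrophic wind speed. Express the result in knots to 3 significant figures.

17.9 knots

Coriolis parameter at 58°N:
f = 2Ω sin φ = 2 × 7.29×10⁻⁵ × sin 58° = 1.24×10⁻⁴ s⁻¹
Height gradient: |∂Z/∂n| = 30 m / 259000 m = 1.16×10⁻⁴
On a pressure surface, geostrophic balance gives V_g = (g/f)|∂Z/∂n|:
V_g = 9.81 × 1.16×10⁻⁴ / 1.24×10⁻⁴ = 9.19 m/s
Converting: 9.19 m/s × 1.944 = 17.9 knots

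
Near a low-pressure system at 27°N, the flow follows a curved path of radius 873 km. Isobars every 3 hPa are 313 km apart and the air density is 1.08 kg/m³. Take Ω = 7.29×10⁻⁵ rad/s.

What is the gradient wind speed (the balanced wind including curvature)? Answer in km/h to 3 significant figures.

Coriolis parameter at 27°N:
f = 2Ω sin φ = 2 × 7.29×10⁻⁵ × sin 27° = 6.62×10⁻⁵ s⁻¹
Pressure gradient: |∂P/∂n| = 300 Pa / 313000 m = 9.58×10⁻⁴ Pa/m
Geostrophic speed: V_g = |∂P/∂n|/(fρ) = 9.58×10⁻⁴/(6.62×10⁻⁵ × 1.08) = 13.4 m/s
Around a low, centrifugal force acts outward with Coriolis, so pressure-gradient force balances both:
(1/ρ)|∂P/∂n| = fV + V²/R  →  V² + fR·V − fR·V_g = 0
With fR = 6.62×10⁻⁵ × 873×10³ m = 57.8 m/s:
V = [−fR + √((fR)² + 4 fR V_g)]/2 = [−57.8 + √(57.8² + 4×57.8×13.4)]/2 = 11.2 m/s
Subgeostrophic (V < V_g = 13.4 m/s), as expected around a low.
Converting: 11.2 m/s × 3.6 = 40.4 km/h

40.4 km/h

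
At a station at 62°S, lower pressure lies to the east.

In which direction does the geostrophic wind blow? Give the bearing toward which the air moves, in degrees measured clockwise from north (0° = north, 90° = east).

000°

The pressure-gradient force points toward the east (bearing 090°).
Geostrophic balance: in the Southern Hemisphere the Coriolis force deflects motion to the left, so the geostrophic wind blows 90° to the left of the pressure-gradient force (low pressure on the right).
Rotating 090° by 90° counterclockwise gives 000° — the wind blows toward the north.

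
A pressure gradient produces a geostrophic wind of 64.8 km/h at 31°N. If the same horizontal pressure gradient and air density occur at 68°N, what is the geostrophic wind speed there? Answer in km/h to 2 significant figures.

With the same pressure gradient and density, V_g ∝ 1/f ∝ 1/sin φ.
V₂ = V₁ · sin φ₁ / sin φ₂ = 64.8 × sin 31° / sin 68°
V₂ = 64.8 × 0.5150/0.9272 = 36 km/h

36 km/h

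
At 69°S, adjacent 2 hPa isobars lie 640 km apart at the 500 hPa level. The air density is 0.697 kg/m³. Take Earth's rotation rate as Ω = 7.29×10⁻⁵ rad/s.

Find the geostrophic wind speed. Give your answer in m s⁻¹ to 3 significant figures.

3.29 m s⁻¹

Coriolis parameter at 69°S:
f = 2Ω sin φ = 2 × 7.29×10⁻⁵ × sin 69° = 1.36×10⁻⁴ s⁻¹
Pressure gradient: |∂P/∂n| = 200 Pa / 640000 m = 3.12×10⁻⁴ Pa/m
Geostrophic balance (pressure-gradient force = Coriolis force):
V_g = (1/(fρ)) |∂P/∂n| = 3.12×10⁻⁴ / (1.36×10⁻⁴ × 0.697) = 3.29 m/s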